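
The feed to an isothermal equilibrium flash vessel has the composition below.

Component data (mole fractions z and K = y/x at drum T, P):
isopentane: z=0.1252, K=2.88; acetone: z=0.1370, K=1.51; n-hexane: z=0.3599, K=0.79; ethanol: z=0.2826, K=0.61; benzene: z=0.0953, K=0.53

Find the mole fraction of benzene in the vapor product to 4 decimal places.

Let ψ = V/F and solve Σ zᵢ(Kᵢ−1)/(1+ψ(Kᵢ−1)) = 0.
Feasibility: ΣzᵢKᵢ = 1.0747, Σzᵢ/Kᵢ = 1.2329 — both > 1, two phases present.
Newton iteration, ψ⁰ = 0.5:
  ψ = 0.5000: g = -0.10291, g' = -0.2623 → ψ = 0.1077
  ψ = 0.1077: g = 0.02242, g' = -0.4249 → ψ = 0.1605
  ψ = 0.1605: g = 0.00118, g' = -0.3821 → ψ = 0.1636
Converged at ψ = 0.1636.
Compositions from xᵢ = zᵢ/(1+ψ(Kᵢ−1)), yᵢ = Kᵢxᵢ:
  isopentane: x = 0.0958, y = 0.2758
  acetone: x = 0.1265, y = 0.1909
  n-hexane: x = 0.3727, y = 0.2944
  ethanol: x = 0.3019, y = 0.1841
  benzene: x = 0.1032, y = 0.0547

y_benzene = 0.0547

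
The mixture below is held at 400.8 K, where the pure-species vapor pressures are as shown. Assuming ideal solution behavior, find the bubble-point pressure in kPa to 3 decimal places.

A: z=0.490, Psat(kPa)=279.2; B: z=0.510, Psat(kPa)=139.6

Pbub = 208.004 kPa

At the bubble point ψ → 0, so ΣzᵢKᵢ = 1 with Kᵢ = Pᵢˢᵃᵗ/P ⇒ P = ΣzᵢPᵢˢᵃᵗ.
P = 0.490·279.2 + 0.510·139.6 = 208.004 kPa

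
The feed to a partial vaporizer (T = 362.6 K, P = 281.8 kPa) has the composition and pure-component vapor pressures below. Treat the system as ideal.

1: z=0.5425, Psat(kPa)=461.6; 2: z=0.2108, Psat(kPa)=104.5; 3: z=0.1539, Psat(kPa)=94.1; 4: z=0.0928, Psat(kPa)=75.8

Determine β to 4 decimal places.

β = 0.1019

Raoult's law: Kᵢ = Pᵢˢᵃᵗ/P = Pᵢˢᵃᵗ/281.8.
  K_1 = 461.6/281.8 = 1.638041, K_2 = 104.5/281.8 = 0.370830, K_3 = 94.1/281.8 = 0.333925, K_4 = 75.8/281.8 = 0.268985
Rachford–Rice: g(β) = Σ zᵢ(Kᵢ−1)/(1+β(Kᵢ−1)) = 0.
Check two-phase: ΣzᵢKᵢ = 1.0432 > 1 and Σzᵢ/Kᵢ = 1.7055 > 1, so g(0) = 0.0432 > 0 and g(1) = -0.7055 < 0.
Iterate (Newton) starting at β = 0.5:
  β = 0.5000: g = -0.19169, g' = -0.5812 → β = 0.1702
  β = 0.1702: g = -0.02940, g' = -0.4359 → β = 0.1028
  β = 0.1028: g = -0.00035, g' = -0.4265 → β = 0.1019
Converged at β = 0.1019.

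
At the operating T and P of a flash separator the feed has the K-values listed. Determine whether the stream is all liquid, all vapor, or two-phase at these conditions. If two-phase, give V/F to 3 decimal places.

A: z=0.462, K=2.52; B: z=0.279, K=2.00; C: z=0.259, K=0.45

all vapor

ΣzᵢKᵢ = 1.839; Σzᵢ/Kᵢ = 0.898.
Since Σzᵢ/Kᵢ < 1 the mixture is above its dew point — single vapor phase.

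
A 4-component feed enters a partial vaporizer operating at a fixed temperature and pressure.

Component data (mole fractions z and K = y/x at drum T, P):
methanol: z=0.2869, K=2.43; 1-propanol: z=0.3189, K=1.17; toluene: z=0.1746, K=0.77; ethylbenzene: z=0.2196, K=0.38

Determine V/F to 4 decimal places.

Newton iteration, V/F⁰ = 0.5:
  V/F = 0.5000: g = 0.04649, g' = -0.3964 → V/F = 0.6173
  V/F = 0.6173: g = -0.00039, g' = -0.4071 → V/F = 0.6163
Converged at V/F = 0.6163.

V/F = 0.6163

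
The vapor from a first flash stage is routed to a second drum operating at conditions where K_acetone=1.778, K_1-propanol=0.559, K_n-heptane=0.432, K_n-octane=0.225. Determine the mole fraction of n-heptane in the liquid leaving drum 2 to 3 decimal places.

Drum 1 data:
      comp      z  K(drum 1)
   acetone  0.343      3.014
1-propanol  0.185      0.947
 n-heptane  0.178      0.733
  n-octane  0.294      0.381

Drum 1:
Rachford–Rice: g(ψ₁) = Σ zᵢ(Kᵢ−1)/(1+ψ₁(Kᵢ−1)) = 0.
Feasibility: ΣzᵢKᵢ = 1.451, Σzᵢ/Kᵢ = 1.324 — both > 1, two phases present.
Iterate (Newton) starting at ψ₁ = 0.38:
  ψ₁ = 0.380: g = 0.0905, g' = -0.655 → ψ₁ = 0.518
  ψ₁ = 0.518: g = 0.0049, g' = -0.595 → ψ₁ = 0.526
Converged at ψ₁ = 0.526.
Drum-1 compositions:
  acetone: x = 0.166, y = 0.502
  1-propanol: x = 0.190, y = 0.180
  n-heptane: x = 0.207, y = 0.152
  n-octane: x = 0.436, y = 0.166
Drum-2 feed = drum-1 vapor: z₂ = (0.5018, 0.1802, 0.1518, 0.1661).
Drum 2:
Newton iteration, ψ₂⁰ = 0.61:
  ψ₂ = 0.610: g = -0.2201, g' = -0.679 → ψ₂ = 0.286
  ψ₂ = 0.286: g = -0.0399, g' = -0.484 → ψ₂ = 0.203
  ψ₂ = 0.203: g = -0.0006, g' = -0.472 → ψ₂ = 0.202
Converged at ψ₂ = 0.202.
  acetone: x = 0.434, y = 0.771
  1-propanol: x = 0.198, y = 0.111
  n-heptane: x = 0.172, y = 0.074
  n-octane: x = 0.197, y = 0.044

x_n-heptane (drum 2) = 0.172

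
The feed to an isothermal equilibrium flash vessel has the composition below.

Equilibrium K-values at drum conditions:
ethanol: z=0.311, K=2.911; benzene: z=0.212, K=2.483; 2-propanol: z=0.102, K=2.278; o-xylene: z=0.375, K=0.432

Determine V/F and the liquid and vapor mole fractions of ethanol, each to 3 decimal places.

Material balance + equilibrium reduce to Σ zᵢ(Kᵢ−1)/(1+V/F(Kᵢ−1)) = 0.
Feasibility: ΣzᵢKᵢ = 1.826, Σzᵢ/Kᵢ = 1.105 — both > 1, two phases present.
Iterate (Newton) starting at V/F = 0.41:
  V/F = 0.410: g = 0.3366, g' = -0.815 → V/F = 0.823
  V/F = 0.823: g = 0.0360, g' = -0.732 → V/F = 0.872
  V/F = 0.872: g = -0.0007, g' = -0.761 → V/F = 0.871
Converged at V/F = 0.871.
Compositions from xᵢ = zᵢ/(1+V/F(Kᵢ−1)), yᵢ = Kᵢxᵢ:
  ethanol: x = 0.117, y = 0.340
  benzene: x = 0.092, y = 0.230
  2-propanol: x = 0.048, y = 0.110
  o-xylene: x = 0.743, y = 0.321

V/F = 0.871, x_ethanol = 0.117, y_ethanol = 0.340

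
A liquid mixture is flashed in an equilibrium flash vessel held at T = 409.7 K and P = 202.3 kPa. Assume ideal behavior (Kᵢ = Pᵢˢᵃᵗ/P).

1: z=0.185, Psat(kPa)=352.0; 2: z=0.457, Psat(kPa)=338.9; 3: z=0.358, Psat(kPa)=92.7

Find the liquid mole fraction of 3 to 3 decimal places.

Raoult's law: Kᵢ = Pᵢˢᵃᵗ/P = Pᵢˢᵃᵗ/202.3.
  K_1 = 352.0/202.3 = 1.73999, K_2 = 338.9/202.3 = 1.67523, K_3 = 92.7/202.3 = 0.45823
Material balance + equilibrium reduce to Σ zᵢ(Kᵢ−1)/(1+ψ(Kᵢ−1)) = 0.
Check two-phase: ΣzᵢKᵢ = 1.252 > 1 and Σzᵢ/Kᵢ = 1.160 > 1, so g(0) = 0.252 > 0 and g(1) = -0.160 < 0.
Iterate (Newton) starting at ψ = 0.5:
  ψ = 0.500: g = 0.0646, g' = -0.368 → ψ = 0.676
  ψ = 0.676: g = -0.0027, g' = -0.405 → ψ = 0.669
Converged at ψ = 0.669.
Compositions from xᵢ = zᵢ/(1+ψ(Kᵢ−1)), yᵢ = Kᵢxᵢ:
  1: x = 0.124, y = 0.215
  2: x = 0.315, y = 0.527
  3: x = 0.561, y = 0.257

x_3 = 0.561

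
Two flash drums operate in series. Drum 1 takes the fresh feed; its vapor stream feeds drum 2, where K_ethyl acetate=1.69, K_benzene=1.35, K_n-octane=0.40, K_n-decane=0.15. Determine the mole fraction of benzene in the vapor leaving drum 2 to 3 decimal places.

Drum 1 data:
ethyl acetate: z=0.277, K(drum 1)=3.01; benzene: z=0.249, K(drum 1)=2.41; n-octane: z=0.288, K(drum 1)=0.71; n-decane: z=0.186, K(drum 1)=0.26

Drum 1:
Let ψ₁ = V/F and solve Σ zᵢ(Kᵢ−1)/(1+ψ₁(Kᵢ−1)) = 0.
Check two-phase: ΣzᵢKᵢ = 1.687 > 1 and Σzᵢ/Kᵢ = 1.316 > 1, so g(0) = 0.687 > 0 and g(1) = -0.316 < 0.
Newton–Raphson from ψ₁ = 0.4:
  ψ₁ = 0.400: g = 0.2431, g' = -0.783 → ψ₁ = 0.711
  ψ₁ = 0.711: g = 0.0092, g' = -0.805 → ψ₁ = 0.722
Converged at ψ₁ = 0.722.
Drum-1 compositions:
  ethyl acetate: x = 0.113, y = 0.340
  benzene: x = 0.123, y = 0.297
  n-octane: x = 0.364, y = 0.259
  n-decane: x = 0.399, y = 0.104
Drum-2 feed = drum-1 vapor: z₂ = (0.3402, 0.2974, 0.2586, 0.1038).
Drum 2:
Rachford–Rice: g(ψ₂) = Σ zᵢ(Kᵢ−1)/(1+ψ₂(Kᵢ−1)) = 0.
Check two-phase: ΣzᵢKᵢ = 1.095 > 1 and Σzᵢ/Kᵢ = 1.760 > 1, so g(0) = 0.095 > 0 and g(1) = -0.760 < 0.
Iterate (Newton) starting at ψ₂ = 0.5:
  ψ₂ = 0.500: g = -0.1121, g' = -0.533 → ψ₂ = 0.290
  ψ₂ = 0.290: g = -0.0148, g' = -0.411 → ψ₂ = 0.254
  ψ₂ = 0.254: g = -0.0002, g' = -0.399 → ψ₂ = 0.253
Converged at ψ₂ = 0.253.
  ethyl acetate: x = 0.290, y = 0.489
  benzene: x = 0.273, y = 0.369
  n-octane: x = 0.305, y = 0.122
  n-decane: x = 0.132, y = 0.020

y_benzene (drum 2) = 0.369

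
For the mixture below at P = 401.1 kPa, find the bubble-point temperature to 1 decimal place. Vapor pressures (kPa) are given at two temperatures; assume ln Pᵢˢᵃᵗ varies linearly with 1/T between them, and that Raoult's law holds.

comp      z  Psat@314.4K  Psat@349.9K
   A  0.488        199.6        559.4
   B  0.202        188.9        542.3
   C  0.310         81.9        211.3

Bubble-point temperature: ΣzᵢPᵢˢᵃᵗ(T) = P. Interpolate ln Pᵢˢᵃᵗ = aᵢ + bᵢ/T.
  T = 314.4 K: ΣzᵢPᵢˢᵃᵗ = 160.95 kPa
  T = 349.9 K: ΣzᵢPᵢˢᵃᵗ = 448.03 kPa
  T = 332.1 K: ΣzᵢPᵢˢᵃᵗ = 275.55 kPa
  T = 341.0 K: ΣzᵢPᵢˢᵃᵗ = 353.59 kPa
  T = 345.4 K: ΣzᵢPᵢˢᵃᵗ = 398.09 kPa
  T = 347.6 K: ΣzᵢPᵢˢᵃᵗ = 421.93 kPa
Interpolating between 345.4 K and 347.6 K gives T ≈ 345.7 K.

T = 345.7 K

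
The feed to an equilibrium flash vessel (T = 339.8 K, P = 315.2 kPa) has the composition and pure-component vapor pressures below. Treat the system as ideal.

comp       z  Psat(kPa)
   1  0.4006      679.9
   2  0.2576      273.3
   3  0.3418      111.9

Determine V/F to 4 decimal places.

V/F = 0.3680

Raoult's law: Kᵢ = Pᵢˢᵃᵗ/P = Pᵢˢᵃᵗ/315.2.
  K_1 = 679.9/315.2 = 2.157043, K_2 = 273.3/315.2 = 0.867069, K_3 = 111.9/315.2 = 0.355013
Newton–Raphson from V/F = 0.5:
  V/F = 0.5000: g = -0.06844, g' = -0.5302 → V/F = 0.3709
  V/F = 0.3709: g = -0.00148, g' = -0.5133 → V/F = 0.3680
Converged at V/F = 0.3680.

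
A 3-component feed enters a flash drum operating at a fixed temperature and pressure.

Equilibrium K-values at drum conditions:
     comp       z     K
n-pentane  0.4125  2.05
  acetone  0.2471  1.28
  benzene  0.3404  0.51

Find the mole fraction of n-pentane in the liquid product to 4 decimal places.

Rachford–Rice: g(V/F) = Σ zᵢ(Kᵢ−1)/(1+V/F(Kᵢ−1)) = 0.
g(0) = ΣzᵢKᵢ − 1 = 0.3355 and g(1) = 1 − Σzᵢ/Kᵢ = -0.0617, so a root lies in (0, 1).
Newton–Raphson from V/F = 0.33:
  V/F = 0.3300: g = 0.18603, g' = -0.3834 → V/F = 0.8153
  V/F = 0.8153: g = 0.01194, g' = -0.3715 → V/F = 0.8474
  V/F = 0.8474: g = -0.00012, g' = -0.3790 → V/F = 0.8471
Converged at V/F = 0.8471.
Compositions from xᵢ = zᵢ/(1+V/F(Kᵢ−1)), yᵢ = Kᵢxᵢ:
  n-pentane: x = 0.2183, y = 0.4476
  acetone: x = 0.1997, y = 0.2557
  benzene: x = 0.5820, y = 0.2968

x_n-pentane = 0.2183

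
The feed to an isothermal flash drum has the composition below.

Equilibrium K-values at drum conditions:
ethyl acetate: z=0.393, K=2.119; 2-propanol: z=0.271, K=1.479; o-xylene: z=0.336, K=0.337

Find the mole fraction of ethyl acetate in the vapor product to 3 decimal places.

Iterate (Newton) starting at ψ = 0.5:
  ψ = 0.500: g = 0.0535, g' = -0.573 → ψ = 0.593
  ψ = 0.593: g = -0.0018, g' = -0.617 → ψ = 0.590
Converged at ψ = 0.590.
Compositions from xᵢ = zᵢ/(1+ψ(Kᵢ−1)), yᵢ = Kᵢxᵢ:
  ethyl acetate: x = 0.237, y = 0.501
  2-propanol: x = 0.211, y = 0.312
  o-xylene: x = 0.552, y = 0.186

y_ethyl acetate = 0.501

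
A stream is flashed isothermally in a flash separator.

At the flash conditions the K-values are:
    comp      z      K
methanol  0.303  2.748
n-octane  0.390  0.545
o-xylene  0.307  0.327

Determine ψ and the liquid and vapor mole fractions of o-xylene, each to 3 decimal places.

Material balance + equilibrium reduce to Σ zᵢ(Kᵢ−1)/(1+ψ(Kᵢ−1)) = 0.
Feasibility: ΣzᵢKᵢ = 1.146, Σzᵢ/Kᵢ = 1.765 — both > 1, two phases present.
Newton iteration, ψ⁰ = 0.65:
  ψ = 0.650: g = -0.3713, g' = -0.805 → ψ = 0.189
  ψ = 0.189: g = -0.0326, g' = -0.802 → ψ = 0.148
  ψ = 0.148: g = 0.0009, g' = -0.848 → ψ = 0.149
Converged at ψ = 0.149.
Compositions from xᵢ = zᵢ/(1+ψ(Kᵢ−1)), yᵢ = Kᵢxᵢ:
  methanol: x = 0.240, y = 0.660
  n-octane: x = 0.418, y = 0.228
  o-xylene: x = 0.341, y = 0.112

ψ = 0.149, x_o-xylene = 0.341, y_o-xylene = 0.112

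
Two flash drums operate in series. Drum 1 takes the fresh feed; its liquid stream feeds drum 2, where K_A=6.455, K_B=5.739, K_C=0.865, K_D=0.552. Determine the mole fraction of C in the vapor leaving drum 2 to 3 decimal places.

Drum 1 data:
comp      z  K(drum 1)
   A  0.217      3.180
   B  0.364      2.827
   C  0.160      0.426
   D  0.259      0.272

Drum 1:
Newton–Raphson from ψ₁ = 0.45:
  ψ₁ = 0.450: g = 0.1995, g' = -1.028 → ψ₁ = 0.644
  ψ₁ = 0.644: g = 0.0016, g' = -1.054 → ψ₁ = 0.646
Converged at ψ₁ = 0.646.
Drum-1 compositions:
  A: x = 0.090, y = 0.287
  B: x = 0.167, y = 0.472
  C: x = 0.254, y = 0.108
  D: x = 0.489, y = 0.133
Drum-2 feed = drum-1 liquid: z₂ = (0.0901, 0.1670, 0.2542, 0.4887).
Drum 2:
Newton–Raphson from ψ₂ = 0.62:
  ψ₂ = 0.620: g = -0.0274, g' = -0.575 → ψ₂ = 0.572
  ψ₂ = 0.572: g = 0.0009, g' = -0.613 → ψ₂ = 0.574
Converged at ψ₂ = 0.574.
  A: x = 0.022, y = 0.141
  B: x = 0.045, y = 0.258
  C: x = 0.276, y = 0.238
  D: x = 0.658, y = 0.363

y_C (drum 2) = 0.238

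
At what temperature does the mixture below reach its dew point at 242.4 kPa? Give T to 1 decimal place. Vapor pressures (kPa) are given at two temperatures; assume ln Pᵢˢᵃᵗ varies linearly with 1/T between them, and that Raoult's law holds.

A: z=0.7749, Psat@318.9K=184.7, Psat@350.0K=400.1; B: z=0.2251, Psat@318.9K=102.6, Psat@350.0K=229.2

T = 335.5 K

Dew-point temperature: Σzᵢ·P/Pᵢˢᵃᵗ(T) = 1. Interpolate ln Pᵢˢᵃᵗ = aᵢ + bᵢ/T.
  T = 318.9 K: ΣzᵢP/Pᵢˢᵃᵗ = 1.5488
  T = 350.0 K: ΣzᵢP/Pᵢˢᵃᵗ = 0.7075
  T = 334.4 K: ΣzᵢP/Pᵢˢᵃᵗ = 1.0292
  T = 342.2 K: ΣzᵢP/Pᵢˢᵃᵗ = 0.8497
  T = 338.3 K: ΣzᵢP/Pᵢˢᵃᵗ = 0.9341
  T = 336.4 K: ΣzᵢP/Pᵢˢᵃᵗ = 0.9790
  T = 335.4 K: ΣzᵢP/Pᵢˢᵃᵗ = 1.0037
Interpolating between 335.4 K and 336.4 K gives T ≈ 335.5 K.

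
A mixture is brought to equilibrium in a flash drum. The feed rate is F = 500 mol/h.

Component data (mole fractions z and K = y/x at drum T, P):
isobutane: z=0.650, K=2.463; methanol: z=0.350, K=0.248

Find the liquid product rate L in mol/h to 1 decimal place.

Let ψ = V/F and solve Σ zᵢ(Kᵢ−1)/(1+ψ(Kᵢ−1)) = 0.
Feasibility: ΣzᵢKᵢ = 1.688, Σzᵢ/Kᵢ = 1.675 — both > 1, two phases present.
Binary case is linear: z₁(K₁−1)(1+ψ(K₂−1)) + z₂(K₂−1)(1+ψ(K₁−1)) = 0
⇒ ψ = [z₁(K₁−1)+z₂(K₂−1)] / [−(K₁−1)(K₂−1)] = 0.6878/1.1002 = 0.625
Then V = ψ·F = 0.6251·500 = 312.6 mol/h and L = F − V = 187.4 mol/h.

L = 187.4 mol/h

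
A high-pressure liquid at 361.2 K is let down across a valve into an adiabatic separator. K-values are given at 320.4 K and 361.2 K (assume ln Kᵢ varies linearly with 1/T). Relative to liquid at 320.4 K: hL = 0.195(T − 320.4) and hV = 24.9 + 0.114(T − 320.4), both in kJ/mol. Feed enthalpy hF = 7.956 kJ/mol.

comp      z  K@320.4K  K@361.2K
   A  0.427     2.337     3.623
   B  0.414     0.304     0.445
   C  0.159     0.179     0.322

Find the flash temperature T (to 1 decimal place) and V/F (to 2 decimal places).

T = 329.9 K, V/F = 0.25

Adiabatic flash: solve Rachford–Rice at each trial T, then check hF = ψ·hV(T) + (1−ψ)·hL(T).
  T = 320.4 K: K = (2.337, 0.304, 0.179), RR gives ψ = 0.155, H_out = 3.869 kJ/mol
  T = 361.2 K: K = (3.623, 0.445, 0.322), RR gives ψ = 0.504, H_out = 18.831 kJ/mol
  T = 340.8 K: K = (2.948, 0.372, 0.244), RR gives ψ = 0.348, H_out = 12.070 kJ/mol
  T = 330.6 K: K = (2.634, 0.337, 0.210), RR gives ψ = 0.260, H_out = 8.255 kJ/mol
  T = 325.5 K: K = (2.484, 0.321, 0.194), RR gives ψ = 0.211, H_out = 6.153 kJ/mol
  T = 328.1 K: K = (2.560, 0.329, 0.202), RR gives ψ = 0.237, H_out = 7.244 kJ/mol
  T = 329.4 K: K = (2.598, 0.333, 0.206), RR gives ψ = 0.249, H_out = 7.774 kJ/mol
Linear interpolation between T = 329.4 (H_out = 7.774) and T = 330.6 (H_out = 8.255) on hF = 7.956 gives T ≈ 329.9 K, at which ψ = 0.25.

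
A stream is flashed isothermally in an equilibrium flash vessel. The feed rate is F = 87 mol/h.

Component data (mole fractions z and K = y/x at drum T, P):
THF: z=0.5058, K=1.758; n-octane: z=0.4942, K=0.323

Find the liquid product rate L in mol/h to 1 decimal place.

Let ψ = V/F and solve Σ zᵢ(Kᵢ−1)/(1+ψ(Kᵢ−1)) = 0.
Feasibility: ΣzᵢKᵢ = 1.0488, Σzᵢ/Kᵢ = 1.8177 — both > 1, two phases present.
Binary case is linear: z₁(K₁−1)(1+ψ(K₂−1)) + z₂(K₂−1)(1+ψ(K₁−1)) = 0
⇒ ψ = [z₁(K₁−1)+z₂(K₂−1)] / [−(K₁−1)(K₂−1)] = 0.04882/0.51317 = 0.0951
Then V = ψ·F = 0.0951·87 = 8.3 mol/h and L = F − V = 78.7 mol/h.

L = 78.7 mol/h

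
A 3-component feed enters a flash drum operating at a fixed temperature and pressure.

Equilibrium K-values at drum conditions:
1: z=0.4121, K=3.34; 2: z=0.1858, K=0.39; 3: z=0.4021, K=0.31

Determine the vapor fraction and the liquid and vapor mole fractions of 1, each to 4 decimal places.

Newton iteration, ψ⁰ = 0.68:
  ψ = 0.6800: g = -0.34422, g' = -1.2174 → ψ = 0.3973
  ψ = 0.3973: g = -0.03205, g' = -1.0898 → ψ = 0.3678
  ψ = 0.3678: g = 0.00029, g' = -1.1105 → ψ = 0.3681
Converged at ψ = 0.3681.
Compositions from xᵢ = zᵢ/(1+ψ(Kᵢ−1)), yᵢ = Kᵢxᵢ:
  1: x = 0.2214, y = 0.7395
  2: x = 0.2396, y = 0.0934
  3: x = 0.5390, y = 0.1671

ψ = 0.3681, x_1 = 0.2214, y_1 = 0.7395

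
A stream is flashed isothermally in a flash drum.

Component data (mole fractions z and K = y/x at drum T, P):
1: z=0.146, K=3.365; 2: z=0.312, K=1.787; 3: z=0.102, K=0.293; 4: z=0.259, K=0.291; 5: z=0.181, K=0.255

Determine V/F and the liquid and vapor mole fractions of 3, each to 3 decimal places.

V/F = 0.189, x_3 = 0.118, y_3 = 0.035

Rachford–Rice: g(V/F) = Σ zᵢ(Kᵢ−1)/(1+V/F(Kᵢ−1)) = 0.
Check two-phase: ΣzᵢKᵢ = 1.200 > 1 and Σzᵢ/Kᵢ = 2.166 > 1, so g(0) = 0.200 > 0 and g(1) = -1.166 < 0.
Newton–Raphson from V/F = 0.34:
  V/F = 0.340: g = -0.1324, g' = -0.866 → V/F = 0.187
  V/F = 0.187: g = 0.0019, g' = -0.916 → V/F = 0.189
Converged at V/F = 0.189.
Compositions from xᵢ = zᵢ/(1+V/F(Kᵢ−1)), yᵢ = Kᵢxᵢ:
  1: x = 0.101, y = 0.339
  2: x = 0.272, y = 0.485
  3: x = 0.118, y = 0.035
  4: x = 0.299, y = 0.087
  5: x = 0.211, y = 0.054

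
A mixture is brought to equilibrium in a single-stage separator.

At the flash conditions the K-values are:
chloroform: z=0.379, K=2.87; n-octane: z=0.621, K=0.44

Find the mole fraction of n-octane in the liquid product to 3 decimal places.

Let ψ = V/F and solve Σ zᵢ(Kᵢ−1)/(1+ψ(Kᵢ−1)) = 0.
Feasibility: ΣzᵢKᵢ = 1.361, Σzᵢ/Kᵢ = 1.543 — both > 1, two phases present.
Binary case is linear: z₁(K₁−1)(1+ψ(K₂−1)) + z₂(K₂−1)(1+ψ(K₁−1)) = 0
⇒ ψ = [z₁(K₁−1)+z₂(K₂−1)] / [−(K₁−1)(K₂−1)] = 0.3610/1.0472 = 0.345
Compositions from xᵢ = zᵢ/(1+ψ(Kᵢ−1)), yᵢ = Kᵢxᵢ:
  chloroform: x = 0.230, y = 0.661
  n-octane: x = 0.770, y = 0.339

x_n-octane = 0.770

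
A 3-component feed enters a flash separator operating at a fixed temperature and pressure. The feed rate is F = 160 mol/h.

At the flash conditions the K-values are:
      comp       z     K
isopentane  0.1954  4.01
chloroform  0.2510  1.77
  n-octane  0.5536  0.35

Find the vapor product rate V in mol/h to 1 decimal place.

Newton–Raphson from β = 0.44:
  β = 0.4400: g = -0.10658, g' = -0.8695 → β = 0.3174
  β = 0.3174: g = 0.00270, g' = -0.9304 → β = 0.3203
Converged at β = 0.3203.
Then V = β·F = 0.3203·160 = 51.3 mol/h and L = F − V = 108.7 mol/h.

V = 51.3 mol/h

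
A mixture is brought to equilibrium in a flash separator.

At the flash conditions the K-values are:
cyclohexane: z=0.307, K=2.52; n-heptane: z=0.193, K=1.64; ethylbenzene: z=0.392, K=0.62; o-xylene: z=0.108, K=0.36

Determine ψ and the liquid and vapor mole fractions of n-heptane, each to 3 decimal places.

ψ = 0.663, x_n-heptane = 0.136, y_n-heptane = 0.222

Newton iteration, ψ⁰ = 0.5:
  ψ = 0.500: g = 0.0732, g' = -0.456 → ψ = 0.660
  ψ = 0.660: g = 0.0011, g' = -0.449 → ψ = 0.663
Converged at ψ = 0.663.
Compositions from xᵢ = zᵢ/(1+ψ(Kᵢ−1)), yᵢ = Kᵢxᵢ:
  cyclohexane: x = 0.153, y = 0.385
  n-heptane: x = 0.136, y = 0.222
  ethylbenzene: x = 0.524, y = 0.325
  o-xylene: x = 0.188, y = 0.068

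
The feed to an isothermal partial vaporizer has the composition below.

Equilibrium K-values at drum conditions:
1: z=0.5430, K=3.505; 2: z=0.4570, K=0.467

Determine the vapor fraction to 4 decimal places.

Binary case is linear: z₁(K₁−1)(1+ψ(K₂−1)) + z₂(K₂−1)(1+ψ(K₁−1)) = 0
⇒ ψ = [z₁(K₁−1)+z₂(K₂−1)] / [−(K₁−1)(K₂−1)] = 1.11663/1.33516 = 0.8363

ψ = 0.8363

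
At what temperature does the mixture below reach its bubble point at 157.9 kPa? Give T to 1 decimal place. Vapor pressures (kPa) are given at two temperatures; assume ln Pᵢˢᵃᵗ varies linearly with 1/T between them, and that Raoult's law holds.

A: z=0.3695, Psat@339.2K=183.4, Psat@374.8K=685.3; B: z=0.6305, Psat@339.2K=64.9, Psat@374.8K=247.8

T = 348.5 K

Bubble-point temperature: ΣzᵢPᵢˢᵃᵗ(T) = P. Interpolate ln Pᵢˢᵃᵗ = aᵢ + bᵢ/T.
  T = 339.2 K: ΣzᵢPᵢˢᵃᵗ = 108.69 kPa
  T = 374.8 K: ΣzᵢPᵢˢᵃᵗ = 409.46 kPa
  T = 357.0 K: ΣzᵢPᵢˢᵃᵗ = 218.04 kPa
  T = 348.1 K: ΣzᵢPᵢˢᵃᵗ = 155.32 kPa
  T = 352.6 K: ΣzᵢPᵢˢᵃᵗ = 184.77 kPa
  T = 350.4 K: ΣzᵢPᵢˢᵃᵗ = 169.83 kPa
Interpolating between 348.1 K and 350.4 K gives T ≈ 348.5 K.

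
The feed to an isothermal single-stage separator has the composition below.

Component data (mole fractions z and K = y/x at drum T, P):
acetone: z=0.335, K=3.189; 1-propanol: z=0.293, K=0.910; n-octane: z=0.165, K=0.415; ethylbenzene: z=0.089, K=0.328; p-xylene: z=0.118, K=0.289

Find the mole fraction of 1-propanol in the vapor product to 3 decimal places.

Let β = V/F and solve Σ zᵢ(Kᵢ−1)/(1+β(Kᵢ−1)) = 0.
Check two-phase: ΣzᵢKᵢ = 1.467 > 1 and Σzᵢ/Kᵢ = 1.504 > 1, so g(0) = 0.467 > 0 and g(1) = -0.504 < 0.
Newton iteration, β⁰ = 0.41:
  β = 0.410: g = 0.0311, g' = -0.742 → β = 0.452
  β = 0.452: g = 0.0004, g' = -0.725 → β = 0.453
Converged at β = 0.453.
Compositions from xᵢ = zᵢ/(1+β(Kᵢ−1)), yᵢ = Kᵢxᵢ:
  acetone: x = 0.168, y = 0.537
  1-propanol: x = 0.305, y = 0.278
  n-octane: x = 0.224, y = 0.093
  ethylbenzene: x = 0.128, y = 0.042
  p-xylene: x = 0.174, y = 0.050

y_1-propanol = 0.278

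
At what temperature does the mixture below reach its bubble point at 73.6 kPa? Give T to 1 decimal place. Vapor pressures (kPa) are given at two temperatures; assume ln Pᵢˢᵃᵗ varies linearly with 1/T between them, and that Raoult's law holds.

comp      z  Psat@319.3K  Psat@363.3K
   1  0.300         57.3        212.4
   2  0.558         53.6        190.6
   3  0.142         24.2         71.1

Bubble-point temperature: ΣzᵢPᵢˢᵃᵗ(T) = P. Interpolate ln Pᵢˢᵃᵗ = aᵢ + bᵢ/T.
  T = 319.3 K: ΣzᵢPᵢˢᵃᵗ = 50.54 kPa
  T = 363.3 K: ΣzᵢPᵢˢᵃᵗ = 180.17 kPa
  T = 341.3 K: ΣzᵢPᵢˢᵃᵗ = 99.38 kPa
  T = 330.3 K: ΣzᵢPᵢˢᵃᵗ = 71.66 kPa
  T = 335.8 K: ΣzᵢPᵢˢᵃᵗ = 84.61 kPa
  T = 333.1 K: ΣzᵢPᵢˢᵃᵗ = 78.04 kPa
Interpolating between 330.3 K and 333.1 K gives T ≈ 331.2 K.

T = 331.2 K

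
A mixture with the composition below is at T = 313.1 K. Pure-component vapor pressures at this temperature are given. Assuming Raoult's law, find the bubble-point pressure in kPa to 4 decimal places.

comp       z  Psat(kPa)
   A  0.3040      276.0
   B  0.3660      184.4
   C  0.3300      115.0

At the bubble point ψ → 0, so ΣzᵢKᵢ = 1 with Kᵢ = Pᵢˢᵃᵗ/P ⇒ P = ΣzᵢPᵢˢᵃᵗ.
P = 0.3040·276.0 + 0.3660·184.4 + 0.3300·115.0 = 189.3444 kPa

Pbub = 189.3444 kPa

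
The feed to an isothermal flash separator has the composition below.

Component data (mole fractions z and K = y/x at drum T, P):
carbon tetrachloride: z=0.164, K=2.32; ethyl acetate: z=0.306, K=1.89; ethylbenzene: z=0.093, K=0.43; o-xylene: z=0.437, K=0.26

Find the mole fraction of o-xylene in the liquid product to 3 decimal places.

x_o-xylene = 0.491

Newton iteration, ψ⁰ = 0.37:
  ψ = 0.370: g = -0.1622, g' = -0.768 → ψ = 0.159
  ψ = 0.159: g = -0.0073, g' = -0.725 → ψ = 0.149
Converged at ψ = 0.149.
Compositions from xᵢ = zᵢ/(1+ψ(Kᵢ−1)), yᵢ = Kᵢxᵢ:
  carbon tetrachloride: x = 0.137, y = 0.318
  ethyl acetate: x = 0.270, y = 0.511
  ethylbenzene: x = 0.102, y = 0.044
  o-xylene: x = 0.491, y = 0.128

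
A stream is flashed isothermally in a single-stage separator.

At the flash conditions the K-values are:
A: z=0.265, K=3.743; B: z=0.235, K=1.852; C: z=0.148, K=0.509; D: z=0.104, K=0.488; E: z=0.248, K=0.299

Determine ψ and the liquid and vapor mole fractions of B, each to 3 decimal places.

ψ = 0.514, x_B = 0.163, y_B = 0.303

Let ψ = V/F and solve Σ zᵢ(Kᵢ−1)/(1+ψ(Kᵢ−1)) = 0.
Feasibility: ΣzᵢKᵢ = 1.627, Σzᵢ/Kᵢ = 1.531 — both > 1, two phases present.
Newton iteration, ψ⁰ = 0.5:
  ψ = 0.500: g = 0.0114, g' = -0.839 → ψ = 0.514
Converged at ψ = 0.514.
Compositions from xᵢ = zᵢ/(1+ψ(Kᵢ−1)), yᵢ = Kᵢxᵢ:
  A: x = 0.110, y = 0.412
  B: x = 0.163, y = 0.303
  C: x = 0.198, y = 0.101
  D: x = 0.141, y = 0.069
  E: x = 0.388, y = 0.116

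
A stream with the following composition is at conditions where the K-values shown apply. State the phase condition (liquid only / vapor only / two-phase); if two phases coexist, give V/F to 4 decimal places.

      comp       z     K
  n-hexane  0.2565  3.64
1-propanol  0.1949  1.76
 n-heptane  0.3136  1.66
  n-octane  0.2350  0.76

ΣzᵢKᵢ = 1.9759; Σzᵢ/Kᵢ = 0.6793.
Since Σzᵢ/Kᵢ < 1 the mixture is above its dew point — single vapor phase.

vapor only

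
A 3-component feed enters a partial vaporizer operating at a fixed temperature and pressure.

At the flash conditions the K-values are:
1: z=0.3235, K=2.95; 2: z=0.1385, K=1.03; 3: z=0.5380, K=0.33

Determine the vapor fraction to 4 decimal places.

ψ = 0.2447

Let ψ = V/F and solve Σ zᵢ(Kᵢ−1)/(1+ψ(Kᵢ−1)) = 0.
g(0) = ΣzᵢKᵢ − 1 = 0.2745 and g(1) = 1 − Σzᵢ/Kᵢ = -0.8744, so a root lies in (0, 1).
Newton iteration, ψ⁰ = 0.5:
  ψ = 0.5000: g = -0.21855, g' = -0.8616 → ψ = 0.2463
  ψ = 0.2463: g = -0.00147, g' = -0.9079 → ψ = 0.2447
Converged at ψ = 0.2447.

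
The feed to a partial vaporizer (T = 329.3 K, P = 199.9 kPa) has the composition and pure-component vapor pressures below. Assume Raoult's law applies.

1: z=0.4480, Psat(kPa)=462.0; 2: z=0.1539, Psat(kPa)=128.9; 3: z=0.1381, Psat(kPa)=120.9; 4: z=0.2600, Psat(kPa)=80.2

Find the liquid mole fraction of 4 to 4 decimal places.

Raoult's law: Kᵢ = Pᵢˢᵃᵗ/P = Pᵢˢᵃᵗ/199.9.
  K_1 = 462.0/199.9 = 2.311156, K_2 = 128.9/199.9 = 0.644822, K_3 = 120.9/199.9 = 0.604802, K_4 = 80.2/199.9 = 0.401201
Material balance + equilibrium reduce to Σ zᵢ(Kᵢ−1)/(1+V/F(Kᵢ−1)) = 0.
Check two-phase: ΣzᵢKᵢ = 1.3225 > 1 and Σzᵢ/Kᵢ = 1.3089 > 1, so g(0) = 0.3225 > 0 and g(1) = -0.3089 < 0.
Newton–Raphson from V/F = 0.5:
  V/F = 0.5000: g = -0.00190, g' = -0.5331 → V/F = 0.4964
Converged at V/F = 0.4964.
Compositions from xᵢ = zᵢ/(1+V/F(Kᵢ−1)), yᵢ = Kᵢxᵢ:
  1: x = 0.2714, y = 0.6272
  2: x = 0.1868, y = 0.1205
  3: x = 0.1718, y = 0.1039
  4: x = 0.3700, y = 0.1484

x_4 = 0.3700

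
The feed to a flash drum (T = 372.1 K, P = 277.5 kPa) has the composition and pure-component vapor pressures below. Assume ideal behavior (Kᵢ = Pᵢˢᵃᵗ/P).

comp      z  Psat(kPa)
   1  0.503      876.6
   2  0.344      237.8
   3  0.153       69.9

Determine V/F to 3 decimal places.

V/F = 0.863

Raoult's law: Kᵢ = Pᵢˢᵃᵗ/P = Pᵢˢᵃᵗ/277.5.
  K_1 = 876.6/277.5 = 3.15892, K_2 = 237.8/277.5 = 0.85694, K_3 = 69.9/277.5 = 0.25189
Iterate (Newton) starting at V/F = 0.5:
  V/F = 0.500: g = 0.2864, g' = -0.769 → V/F = 0.872
  V/F = 0.872: g = -0.0092, g' = -1.001 → V/F = 0.863
Converged at V/F = 0.863.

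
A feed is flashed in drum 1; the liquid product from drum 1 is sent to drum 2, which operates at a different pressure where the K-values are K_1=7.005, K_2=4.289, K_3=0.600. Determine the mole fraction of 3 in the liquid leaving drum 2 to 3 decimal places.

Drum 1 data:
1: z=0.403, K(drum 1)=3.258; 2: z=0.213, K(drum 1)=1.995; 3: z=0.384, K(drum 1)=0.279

x_3 (drum 2) = 0.919

Drum 1:
Let ψ₁ = V/F and solve Σ zᵢ(Kᵢ−1)/(1+ψ₁(Kᵢ−1)) = 0.
Check two-phase: ΣzᵢKᵢ = 1.845 > 1 and Σzᵢ/Kᵢ = 1.607 > 1, so g(0) = 0.845 > 0 and g(1) = -0.607 < 0.
Iterate (Newton) starting at ψ₁ = 0.42:
  ψ₁ = 0.420: g = 0.2194, g' = -1.057 → ψ₁ = 0.628
  ψ₁ = 0.628: g = 0.0013, g' = -1.098 → ψ₁ = 0.629
Converged at ψ₁ = 0.629.
Drum-1 compositions:
  1: x = 0.167, y = 0.543
  2: x = 0.131, y = 0.261
  3: x = 0.702, y = 0.196
Drum-2 feed = drum-1 liquid: z₂ = (0.1666, 0.1310, 0.7024).
Drum 2:
Material balance + equilibrium reduce to Σ zᵢ(Kᵢ−1)/(1+ψ₂(Kᵢ−1)) = 0.
Feasibility: ΣzᵢKᵢ = 2.150, Σzᵢ/Kᵢ = 1.225 — both > 1, two phases present.
Newton iteration, ψ₂⁰ = 0.5:
  ψ₂ = 0.500: g = 0.0616, g' = -0.753 → ψ₂ = 0.582
  ψ₂ = 0.582: g = 0.0043, g' = -0.655 → ψ₂ = 0.588
Converged at ψ₂ = 0.588.
  1: x = 0.037, y = 0.257
  2: x = 0.045, y = 0.191
  3: x = 0.919, y = 0.551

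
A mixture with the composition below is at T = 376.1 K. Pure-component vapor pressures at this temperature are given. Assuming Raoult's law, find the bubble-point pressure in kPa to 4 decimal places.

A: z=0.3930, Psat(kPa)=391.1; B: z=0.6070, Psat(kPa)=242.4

Pbub = 300.8391 kPa

At the bubble point ψ → 0, so ΣzᵢKᵢ = 1 with Kᵢ = Pᵢˢᵃᵗ/P ⇒ P = ΣzᵢPᵢˢᵃᵗ.
P = 0.3930·391.1 + 0.6070·242.4 = 300.8391 kPa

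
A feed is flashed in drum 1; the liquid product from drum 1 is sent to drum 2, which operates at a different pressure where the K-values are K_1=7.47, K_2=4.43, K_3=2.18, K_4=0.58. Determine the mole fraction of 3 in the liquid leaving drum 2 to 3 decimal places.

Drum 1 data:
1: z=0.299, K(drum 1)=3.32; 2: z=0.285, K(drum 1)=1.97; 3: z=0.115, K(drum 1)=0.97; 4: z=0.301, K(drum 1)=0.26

Drum 1:
Newton iteration, ψ₁⁰ = 0.37:
  ψ₁ = 0.370: g = 0.2665, g' = -0.924 → ψ₁ = 0.658
  ψ₁ = 0.658: g = 0.0052, g' = -0.979 → ψ₁ = 0.664
Converged at ψ₁ = 0.664.
Drum-1 compositions:
  1: x = 0.118, y = 0.391
  2: x = 0.173, y = 0.342
  3: x = 0.117, y = 0.114
  4: x = 0.592, y = 0.154
Drum-2 feed = drum-1 liquid: z₂ = (0.1177, 0.1734, 0.1173, 0.5916).
Drum 2:
Material balance + equilibrium reduce to Σ zᵢ(Kᵢ−1)/(1+ψ₂(Kᵢ−1)) = 0.
Check two-phase: ΣzᵢKᵢ = 2.246 > 1 and Σzᵢ/Kᵢ = 1.129 > 1, so g(0) = 1.246 > 0 and g(1) = -0.129 < 0.
Newton iteration, ψ₂⁰ = 0.5:
  ψ₂ = 0.500: g = 0.1715, g' = -0.783 → ψ₂ = 0.719
  ψ₂ = 0.719: g = 0.0253, g' = -0.586 → ψ₂ = 0.762
  ψ₂ = 0.762: g = 0.0004, g' = -0.567 → ψ₂ = 0.763
Converged at ψ₂ = 0.763.
  1: x = 0.020, y = 0.148
  2: x = 0.048, y = 0.212
  3: x = 0.062, y = 0.135
  4: x = 0.870, y = 0.505

x_3 (drum 2) = 0.062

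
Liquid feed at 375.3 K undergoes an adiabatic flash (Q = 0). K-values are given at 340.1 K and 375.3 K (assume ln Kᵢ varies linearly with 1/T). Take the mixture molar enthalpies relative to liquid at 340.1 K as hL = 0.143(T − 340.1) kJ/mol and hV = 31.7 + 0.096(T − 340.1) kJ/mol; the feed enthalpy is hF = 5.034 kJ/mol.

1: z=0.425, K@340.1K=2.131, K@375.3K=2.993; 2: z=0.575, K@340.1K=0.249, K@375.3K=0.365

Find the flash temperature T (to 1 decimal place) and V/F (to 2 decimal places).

Adiabatic flash: solve Rachford–Rice at each trial T, then check hF = ψ·hV(T) + (1−ψ)·hL(T).
  T = 340.1 K: K = (2.131, 0.249), RR gives ψ = 0.058, H_out = 1.823 kJ/mol
  T = 375.3 K: K = (2.993, 0.365), RR gives ψ = 0.381, H_out = 16.474 kJ/mol
  T = 357.7 K: K = (2.547, 0.304), RR gives ψ = 0.239, H_out = 9.900 kJ/mol
  T = 348.9 K: K = (2.335, 0.276), RR gives ψ = 0.156, H_out = 6.146 kJ/mol
  T = 344.5 K: K = (2.232, 0.262), RR gives ψ = 0.109, H_out = 4.073 kJ/mol
  T = 346.7 K: K = (2.283, 0.269), RR gives ψ = 0.133, H_out = 5.129 kJ/mol
Linear interpolation between T = 344.5 (H_out = 4.073) and T = 346.7 (H_out = 5.129) on hF = 5.034 gives T ≈ 346.5 K, at which ψ = 0.13.

T = 346.5 K, V/F = 0.13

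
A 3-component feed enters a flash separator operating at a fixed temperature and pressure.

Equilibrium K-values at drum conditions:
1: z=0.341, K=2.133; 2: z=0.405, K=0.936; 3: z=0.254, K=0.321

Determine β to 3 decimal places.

Let β = V/F and solve Σ zᵢ(Kᵢ−1)/(1+β(Kᵢ−1)) = 0.
Check two-phase: ΣzᵢKᵢ = 1.188 > 1 and Σzᵢ/Kᵢ = 1.384 > 1, so g(0) = 0.188 > 0 and g(1) = -0.384 < 0.
Newton iteration, β⁰ = 0.44:
  β = 0.440: g = -0.0148, g' = -0.435 → β = 0.406
Converged at β = 0.406.

β = 0.406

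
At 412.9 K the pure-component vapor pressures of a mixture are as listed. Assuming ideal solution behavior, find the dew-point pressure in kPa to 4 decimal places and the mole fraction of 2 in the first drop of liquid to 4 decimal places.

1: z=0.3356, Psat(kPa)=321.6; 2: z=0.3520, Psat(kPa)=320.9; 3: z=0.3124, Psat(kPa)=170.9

Pdew = 251.9897 kPa, x_2 = 0.2764

At the dew point ψ → 1, so Σzᵢ/Kᵢ = 1 with Kᵢ = Pᵢˢᵃᵗ/P ⇒ 1/P = Σzᵢ/Pᵢˢᵃᵗ.
1/P = 0.3356/321.6 + 0.3520/320.9 + 0.3124/170.9 = 0.0039684 ⇒ P = 251.9897 kPa
xᵢ = zᵢP/Pᵢˢᵃᵗ ⇒ x_2 = 0.3520·251.9897/320.9 = 0.2764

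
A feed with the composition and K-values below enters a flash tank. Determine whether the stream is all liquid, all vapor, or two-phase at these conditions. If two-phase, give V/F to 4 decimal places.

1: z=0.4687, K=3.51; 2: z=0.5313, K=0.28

two-phase, V/F = 0.4393

ΣzᵢKᵢ = 1.7939; Σzᵢ/Kᵢ = 2.0310.
Both exceed 1, so a two-phase solution exists.
Rachford–Rice: g(ψ) = Σ zᵢ(Kᵢ−1)/(1+ψ(Kᵢ−1)) = 0.
Binary case is linear: z₁(K₁−1)(1+ψ(K₂−1)) + z₂(K₂−1)(1+ψ(K₁−1)) = 0
⇒ ψ = [z₁(K₁−1)+z₂(K₂−1)] / [−(K₁−1)(K₂−1)] = 0.79390/1.80720 = 0.4393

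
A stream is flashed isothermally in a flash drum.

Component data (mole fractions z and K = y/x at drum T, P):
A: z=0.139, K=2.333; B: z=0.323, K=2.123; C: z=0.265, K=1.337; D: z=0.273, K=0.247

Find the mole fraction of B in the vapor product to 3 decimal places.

y_B = 0.403

Rachford–Rice: g(ψ) = Σ zᵢ(Kᵢ−1)/(1+ψ(Kᵢ−1)) = 0.
Check two-phase: ΣzᵢKᵢ = 1.432 > 1 and Σzᵢ/Kᵢ = 1.515 > 1, so g(0) = 0.432 > 0 and g(1) = -0.515 < 0.
Newton–Raphson from ψ = 0.5:
  ψ = 0.500: g = 0.0902, g' = -0.676 → ψ = 0.633
  ψ = 0.633: g = -0.0070, g' = -0.798 → ψ = 0.625
Converged at ψ = 0.625.
Compositions from xᵢ = zᵢ/(1+ψ(Kᵢ−1)), yᵢ = Kᵢxᵢ:
  A: x = 0.076, y = 0.177
  B: x = 0.190, y = 0.403
  C: x = 0.219, y = 0.293
  D: x = 0.515, y = 0.127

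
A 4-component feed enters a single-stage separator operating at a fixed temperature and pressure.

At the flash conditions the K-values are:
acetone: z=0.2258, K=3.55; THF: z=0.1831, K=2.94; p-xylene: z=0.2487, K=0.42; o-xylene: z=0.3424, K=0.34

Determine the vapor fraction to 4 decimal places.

Rachford–Rice: g(ψ) = Σ zᵢ(Kᵢ−1)/(1+ψ(Kᵢ−1)) = 0.
Feasibility: ΣzᵢKᵢ = 1.5608, Σzᵢ/Kᵢ = 1.7251 — both > 1, two phases present.
Iterate (Newton) starting at ψ = 0.5:
  ψ = 0.5000: g = -0.10705, g' = -0.9595 → ψ = 0.3884
  ψ = 0.3884: g = 0.00175, g' = -1.0038 → ψ = 0.3902
Converged at ψ = 0.3902.

ψ = 0.3902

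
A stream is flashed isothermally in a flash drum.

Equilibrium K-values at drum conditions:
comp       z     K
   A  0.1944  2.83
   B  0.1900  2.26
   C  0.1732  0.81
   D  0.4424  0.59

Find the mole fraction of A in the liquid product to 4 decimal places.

x_A = 0.0870

Newton iteration, ψ⁰ = 0.68:
  ψ = 0.6800: g = -0.00186, g' = -0.3680 → ψ = 0.6750
Converged at ψ = 0.6750.
Compositions from xᵢ = zᵢ/(1+ψ(Kᵢ−1)), yᵢ = Kᵢxᵢ:
  A: x = 0.0870, y = 0.2461
  B: x = 0.1027, y = 0.2321
  C: x = 0.1987, y = 0.1609
  D: x = 0.6117, y = 0.3609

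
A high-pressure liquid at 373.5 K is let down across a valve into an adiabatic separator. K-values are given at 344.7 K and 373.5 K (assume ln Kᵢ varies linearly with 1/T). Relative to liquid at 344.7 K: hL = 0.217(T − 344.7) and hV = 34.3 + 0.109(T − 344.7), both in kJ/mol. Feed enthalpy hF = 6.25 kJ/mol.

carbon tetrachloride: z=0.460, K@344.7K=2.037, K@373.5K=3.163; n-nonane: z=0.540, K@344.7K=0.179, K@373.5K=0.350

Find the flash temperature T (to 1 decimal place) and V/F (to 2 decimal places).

Adiabatic flash: solve Rachford–Rice at each trial T, then check hF = ψ·hV(T) + (1−ψ)·hL(T).
  T = 344.7 K: K = (2.037, 0.179), RR gives ψ = 0.040, H_out = 1.357 kJ/mol
  T = 373.5 K: K = (3.163, 0.350), RR gives ψ = 0.458, H_out = 20.536 kJ/mol
  T = 359.1 K: K = (2.561, 0.254), RR gives ψ = 0.270, H_out = 11.979 kJ/mol
  T = 351.9 K: K = (2.289, 0.214), RR gives ψ = 0.166, H_out = 7.137 kJ/mol
  T = 348.3 K: K = (2.161, 0.196), RR gives ψ = 0.107, H_out = 4.403 kJ/mol
  T = 350.1 K: K = (2.224, 0.205), RR gives ψ = 0.137, H_out = 5.804 kJ/mol
Linear interpolation between T = 350.1 (H_out = 5.804) and T = 351.9 (H_out = 7.137) on hF = 6.25 gives T ≈ 350.7 K, at which ψ = 0.15.

T = 350.7 K, V/F = 0.15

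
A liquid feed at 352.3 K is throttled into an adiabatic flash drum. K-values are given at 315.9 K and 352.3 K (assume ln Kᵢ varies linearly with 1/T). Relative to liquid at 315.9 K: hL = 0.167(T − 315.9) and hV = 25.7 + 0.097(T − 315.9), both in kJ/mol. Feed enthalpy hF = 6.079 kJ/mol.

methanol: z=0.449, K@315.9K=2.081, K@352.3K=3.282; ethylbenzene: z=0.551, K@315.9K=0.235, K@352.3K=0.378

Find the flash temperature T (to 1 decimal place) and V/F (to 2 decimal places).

T = 323.7 K, V/F = 0.19

Adiabatic flash: solve Rachford–Rice at each trial T, then check hF = ψ·hV(T) + (1−ψ)·hL(T).
  T = 315.9 K: K = (2.081, 0.235), RR gives ψ = 0.077, H_out = 1.984 kJ/mol
  T = 352.3 K: K = (3.282, 0.378), RR gives ψ = 0.480, H_out = 17.201 kJ/mol
  T = 334.1 K: K = (2.646, 0.302), RR gives ψ = 0.308, H_out = 10.574 kJ/mol
  T = 325.0 K: K = (2.354, 0.267), RR gives ψ = 0.206, H_out = 6.683 kJ/mol
  T = 320.4 K: K = (2.214, 0.251), RR gives ψ = 0.145, H_out = 4.441 kJ/mol
  T = 322.7 K: K = (2.284, 0.259), RR gives ψ = 0.177, H_out = 5.591 kJ/mol
Linear interpolation between T = 322.7 (H_out = 5.591) and T = 325.0 (H_out = 6.683) on hF = 6.079 gives T ≈ 323.7 K, at which ψ = 0.19.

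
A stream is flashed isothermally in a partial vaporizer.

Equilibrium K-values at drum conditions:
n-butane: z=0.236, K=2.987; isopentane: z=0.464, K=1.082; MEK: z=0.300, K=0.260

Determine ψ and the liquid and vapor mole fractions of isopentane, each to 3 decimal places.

Newton–Raphson from ψ = 0.5:
  ψ = 0.500: g = -0.0806, g' = -0.651 → ψ = 0.376
  ψ = 0.376: g = -0.0024, g' = -0.624 → ψ = 0.372
Converged at ψ = 0.372.
Compositions from xᵢ = zᵢ/(1+ψ(Kᵢ−1)), yᵢ = Kᵢxᵢ:
  n-butane: x = 0.136, y = 0.405
  isopentane: x = 0.450, y = 0.487
  MEK: x = 0.414, y = 0.108

ψ = 0.372, x_isopentane = 0.450, y_isopentane = 0.487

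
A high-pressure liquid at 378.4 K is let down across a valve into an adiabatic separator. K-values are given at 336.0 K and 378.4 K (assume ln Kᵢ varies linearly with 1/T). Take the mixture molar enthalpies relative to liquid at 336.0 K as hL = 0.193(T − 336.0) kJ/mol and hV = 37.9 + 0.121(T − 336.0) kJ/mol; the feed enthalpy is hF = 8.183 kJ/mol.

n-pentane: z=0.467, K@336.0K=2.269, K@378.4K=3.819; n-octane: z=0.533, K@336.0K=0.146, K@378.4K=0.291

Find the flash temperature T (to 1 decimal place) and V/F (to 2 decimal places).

T = 341.6 K, V/F = 0.19

Adiabatic flash: solve Rachford–Rice at each trial T, then check hF = ψ·hV(T) + (1−ψ)·hL(T).
  T = 336.0 K: K = (2.269, 0.146), RR gives ψ = 0.127, H_out = 4.807 kJ/mol
  T = 378.4 K: K = (3.819, 0.291), RR gives ψ = 0.470, H_out = 24.547 kJ/mol
  T = 357.2 K: K = (2.990, 0.210), RR gives ψ = 0.324, H_out = 15.859 kJ/mol
  T = 346.6 K: K = (2.615, 0.176), RR gives ψ = 0.237, H_out = 10.846 kJ/mol
  T = 341.3 K: K = (2.439, 0.161), RR gives ψ = 0.186, H_out = 7.998 kJ/mol
  T = 344.0 K: K = (2.528, 0.168), RR gives ψ = 0.213, H_out = 9.486 kJ/mol
  T = 342.6 K: K = (2.481, 0.164), RR gives ψ = 0.199, H_out = 8.725 kJ/mol
Linear interpolation between T = 341.3 (H_out = 7.998) and T = 342.6 (H_out = 8.725) on hF = 8.183 gives T ≈ 341.6 K, at which ψ = 0.19.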